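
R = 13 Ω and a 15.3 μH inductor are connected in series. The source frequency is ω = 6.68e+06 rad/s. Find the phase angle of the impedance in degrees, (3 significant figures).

82.8°

X_L = ωL = 102 Ω
Z = 13.0 + j102 Ω
|Z| = √(13.0² + 102²) = 103 Ω
∠Z = arctan(102/13.0) = 82.8°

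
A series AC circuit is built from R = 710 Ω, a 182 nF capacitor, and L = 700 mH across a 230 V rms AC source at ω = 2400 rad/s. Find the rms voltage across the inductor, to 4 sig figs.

X_L = ωL = 1680 Ω
X_C = 1/(ωC) = 2289 Ω
Net reactance X = X_L − X_C = -609.4 Ω
Z = 710.0 − j609.4 Ω
|Z| = √(710.0² + 609.4²) = 935.6 Ω
I = V/|Z| = 245.8 mA
V_L = I·|Z_L| = 0.2458 × 1680 = 413.0 V

413.0 V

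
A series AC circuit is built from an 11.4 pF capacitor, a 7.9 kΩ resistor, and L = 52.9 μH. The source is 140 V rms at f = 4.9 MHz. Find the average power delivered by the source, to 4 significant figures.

2.423 W

ω = 2πf = 3.079e+07 rad/s
X_L = ωL = 1629 Ω
X_C = 1/(ωC) = 2849 Ω
Net reactance X = X_L − X_C = -1221 Ω
Z = 7900 − j1221 Ω
|Z| = √(7900² + 1221²) = 7994 Ω
∠Z = arctan(-1221/7900) = -8.782°
I = V/|Z| = 17.51 mA
P = VI cos φ = 140 × 0.01751 × cos(-8.782°) = 2.423 W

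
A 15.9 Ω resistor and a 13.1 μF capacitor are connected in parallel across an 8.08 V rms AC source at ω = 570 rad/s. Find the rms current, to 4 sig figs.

511.7 mA

X_C = 1/(ωC) = 133.9 Ω
Parallel: admittances add. Y = 1/R + jωC
Y = (0.06289 + j0.007467) S
|Y| = 0.06333 S → |Z| = 1/|Y| = 15.79 Ω, ∠Z = −∠Y = -6.771°
I = V/|Z| = 8.08/15.79 = 511.7 mA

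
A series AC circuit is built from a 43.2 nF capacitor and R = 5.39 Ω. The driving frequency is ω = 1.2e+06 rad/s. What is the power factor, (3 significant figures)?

X_C = 1/(ωC) = 19.3 Ω
Z = 5.39 − j19.3 Ω
|Z| = √(5.39² + 19.3²) = 20.0 Ω
∠Z = arctan(-19.3/5.39) = -74.4°
cos φ = cos(-74.4°) = 0.269

0.269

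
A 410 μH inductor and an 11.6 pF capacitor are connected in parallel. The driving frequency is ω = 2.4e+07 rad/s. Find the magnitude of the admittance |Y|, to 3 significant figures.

X_L = ωL = 9840 Ω
X_C = 1/(ωC) = 3590 Ω
Parallel: admittances add. Y = 1/(jωL) + jωC
Y = (0 + j0.000177) S
|Y| = 0.000177 S → |Z| = 1/|Y| = 5660 Ω, ∠Z = −∠Y = -90.0°

177 μS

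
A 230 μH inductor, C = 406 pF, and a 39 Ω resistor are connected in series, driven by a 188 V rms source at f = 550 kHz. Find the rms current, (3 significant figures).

2.07 A

ω = 2πf = 3.456e+06 rad/s
X_L = ωL = 795 Ω
X_C = 1/(ωC) = 713 Ω
Net reactance X = X_L − X_C = 82.1 Ω
Z = 39.0 + j82.1 Ω
|Z| = √(39.0² + 82.1²) = 90.9 Ω
I = V/|Z| = 188/90.9 = 2.07 A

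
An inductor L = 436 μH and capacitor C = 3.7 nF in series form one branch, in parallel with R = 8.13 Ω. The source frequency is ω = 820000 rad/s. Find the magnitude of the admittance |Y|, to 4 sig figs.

128.1 mS

X_L = ωL = 357.5 Ω
X_C = 1/(ωC) = 329.6 Ω
Branch 1: Z₁ = R = 8.130 Ω
Branch 2 (series LC): Z₂ = j(X_L − X_C) = j27.92 Ω
Parallel: Z = Z₁Z₂/(Z₁+Z₂), |Z| = 7.806 Ω, ∠Z = 16.23°
|Y| = 1/|Z| = 128.1 mS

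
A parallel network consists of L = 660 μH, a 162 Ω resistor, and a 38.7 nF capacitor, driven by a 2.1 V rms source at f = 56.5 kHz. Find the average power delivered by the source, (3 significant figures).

ω = 2πf = 355000 rad/s
X_L = ωL = 234 Ω
X_C = 1/(ωC) = 72.8 Ω
Parallel: admittances add. Y = 1/R + 1/(jωL) + jωC
Y = (0.00617 + j0.00947) S
|Y| = 0.0113 S → |Z| = 1/|Y| = 88.5 Ω, ∠Z = −∠Y = -56.9°
I = V/|Z| = 23.7 mA
P = VI cos φ = 2.1 × 0.0237 × cos(-56.9°) = 27.2 mW

27.2 mW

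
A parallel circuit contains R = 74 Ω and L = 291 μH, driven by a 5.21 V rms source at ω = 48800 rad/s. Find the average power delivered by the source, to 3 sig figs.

X_L = ωL = 14.2 Ω
Parallel: admittances add. Y = 1/R + 1/(jωL)
Y = (0.0135 − j0.0704) S
|Y| = 0.0717 S → |Z| = 1/|Y| = 13.9 Ω, ∠Z = −∠Y = 79.1°
I = V/|Z| = 374 mA
P = VI cos φ = 5.21 × 0.374 × cos(79.1°) = 367 mW

367 mW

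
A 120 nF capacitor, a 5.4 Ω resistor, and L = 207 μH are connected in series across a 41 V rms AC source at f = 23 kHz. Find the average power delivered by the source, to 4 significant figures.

11.36 W

ω = 2πf = 144500 rad/s
X_L = ωL = 29.91 Ω
X_C = 1/(ωC) = 57.66 Ω
Net reactance X = X_L − X_C = -27.75 Ω
Z = 5.400 − j27.75 Ω
|Z| = √(5.400² + 27.75²) = 28.27 Ω
∠Z = arctan(-27.75/5.400) = -78.99°
I = V/|Z| = 1.450 A
P = VI cos φ = 41 × 1.450 × cos(-78.99°) = 11.36 W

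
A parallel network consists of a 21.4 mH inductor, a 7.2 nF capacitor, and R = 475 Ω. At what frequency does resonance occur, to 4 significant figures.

ω₀ = 1/√(LC) = 1/√(0.0214 × 7.2e-09) = 80560 rad/s
f₀ = ω₀/(2π) = 12.82 kHz

12.82 kHz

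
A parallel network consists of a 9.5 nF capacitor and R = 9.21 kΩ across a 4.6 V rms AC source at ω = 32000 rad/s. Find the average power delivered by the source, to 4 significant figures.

X_C = 1/(ωC) = 3289 Ω
Parallel: admittances add. Y = 1/R + jωC
Y = (0.0001086 + j0.0003040) S
|Y| = 0.0003228 S → |Z| = 1/|Y| = 3098 Ω, ∠Z = −∠Y = -70.35°
I = V/|Z| = 1.485 mA
P = VI cos φ = 4.6 × 0.001485 × cos(-70.35°) = 2.298 mW

2.298 mW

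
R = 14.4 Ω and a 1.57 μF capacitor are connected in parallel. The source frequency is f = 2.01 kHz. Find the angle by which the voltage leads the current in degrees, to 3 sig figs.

-15.9°

ω = 2πf = 12630 rad/s
X_C = 1/(ωC) = 50.4 Ω
Parallel: admittances add. Y = 1/R + jωC
Y = (0.0694 + j0.0198) S
|Y| = 0.0722 S → |Z| = 1/|Y| = 13.8 Ω, ∠Z = −∠Y = -15.9°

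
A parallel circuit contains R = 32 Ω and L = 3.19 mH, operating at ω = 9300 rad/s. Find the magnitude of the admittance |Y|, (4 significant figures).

45.96 mS

X_L = ωL = 29.67 Ω
Parallel: admittances add. Y = 1/R + 1/(jωL)
Y = (0.03125 − j0.03371) S
|Y| = 0.04596 S → |Z| = 1/|Y| = 21.76 Ω, ∠Z = −∠Y = 47.17°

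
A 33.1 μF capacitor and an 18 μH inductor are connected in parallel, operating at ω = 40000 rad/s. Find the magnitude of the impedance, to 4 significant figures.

X_L = ωL = 0.7200 Ω
X_C = 1/(ωC) = 0.7553 Ω
Parallel: admittances add. Y = 1/(jωL) + jωC
Y = (0 − j0.06489) S
|Y| = 0.06489 S → |Z| = 1/|Y| = 15.41 Ω, ∠Z = −∠Y = 90.00°

15.41 Ω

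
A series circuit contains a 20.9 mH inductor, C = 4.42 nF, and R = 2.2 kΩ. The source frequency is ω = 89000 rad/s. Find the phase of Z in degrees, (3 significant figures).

X_L = ωL = 1860 Ω
X_C = 1/(ωC) = 2540 Ω
Net reactance X = X_L − X_C = -682 Ω
Z = 2200 − j682 Ω
|Z| = √(2200² + 682²) = 2300 Ω
∠Z = arctan(-682/2200) = -17.2°

-17.2°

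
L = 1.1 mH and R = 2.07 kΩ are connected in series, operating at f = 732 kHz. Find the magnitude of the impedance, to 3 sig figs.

5470 Ω

ω = 2πf = 4.599e+06 rad/s
X_L = ωL = 5060 Ω
Z = 2070 + j5060 Ω
|Z| = √(2070² + 5060²) = 5470 Ω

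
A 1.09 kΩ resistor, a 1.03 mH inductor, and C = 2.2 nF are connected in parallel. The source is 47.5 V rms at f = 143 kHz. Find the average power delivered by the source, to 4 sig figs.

ω = 2πf = 898500 rad/s
X_L = ωL = 925.5 Ω
X_C = 1/(ωC) = 505.9 Ω
Parallel: admittances add. Y = 1/R + 1/(jωL) + jωC
Y = (0.0009174 + j0.0008961) S
|Y| = 0.001282 S → |Z| = 1/|Y| = 779.7 Ω, ∠Z = −∠Y = -44.33°
I = V/|Z| = 60.92 mA
P = VI cos φ = 47.5 × 0.06092 × cos(-44.33°) = 2.070 W

2.070 W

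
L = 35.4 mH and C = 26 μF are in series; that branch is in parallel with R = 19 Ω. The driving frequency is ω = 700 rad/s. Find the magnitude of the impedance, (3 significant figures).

X_L = ωL = 24.8 Ω
X_C = 1/(ωC) = 54.9 Ω
Branch 1: Z₁ = R = 19.0 Ω
Branch 2 (series LC): Z₂ = j(X_L − X_C) = −j30.2 Ω
Parallel: Z = Z₁Z₂/(Z₁+Z₂), |Z| = 16.1 Ω, ∠Z = -32.2°

16.1 Ω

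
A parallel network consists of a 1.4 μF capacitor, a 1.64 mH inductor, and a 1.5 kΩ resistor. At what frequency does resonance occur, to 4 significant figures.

3.321 kHz

ω₀ = 1/√(LC) = 1/√(0.00164 × 1.4e-06) = 20870 rad/s
f₀ = ω₀/(2π) = 3.321 kHz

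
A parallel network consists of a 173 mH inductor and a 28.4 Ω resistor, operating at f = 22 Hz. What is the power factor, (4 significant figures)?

ω = 2πf = 138.2 rad/s
X_L = ωL = 23.91 Ω
Parallel: admittances add. Y = 1/R + 1/(jωL)
Y = (0.03521 − j0.04182) S
|Y| = 0.05467 S → |Z| = 1/|Y| = 18.29 Ω, ∠Z = −∠Y = 49.90°
cos φ = cos(49.90°) = 0.6441

0.6441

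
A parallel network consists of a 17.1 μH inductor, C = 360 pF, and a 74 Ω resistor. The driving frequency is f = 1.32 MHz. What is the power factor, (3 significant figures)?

0.958

ω = 2πf = 8.294e+06 rad/s
X_L = ωL = 142 Ω
X_C = 1/(ωC) = 335 Ω
Parallel: admittances add. Y = 1/R + 1/(jωL) + jωC
Y = (0.0135 − j0.00407) S
|Y| = 0.0141 S → |Z| = 1/|Y| = 70.9 Ω, ∠Z = −∠Y = 16.7°
cos φ = cos(16.7°) = 0.958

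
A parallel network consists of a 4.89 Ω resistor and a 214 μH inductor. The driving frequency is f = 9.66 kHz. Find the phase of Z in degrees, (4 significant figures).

ω = 2πf = 60700 rad/s
X_L = ωL = 12.99 Ω
Parallel: admittances add. Y = 1/R + 1/(jωL)
Y = (0.2045 − j0.07699) S
|Y| = 0.2185 S → |Z| = 1/|Y| = 4.576 Ω, ∠Z = −∠Y = 20.63°

20.63°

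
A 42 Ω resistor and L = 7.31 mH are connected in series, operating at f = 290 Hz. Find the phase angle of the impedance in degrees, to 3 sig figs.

17.6°

ω = 2πf = 1822 rad/s
X_L = ωL = 13.3 Ω
Z = 42.0 + j13.3 Ω
|Z| = √(42.0² + 13.3²) = 44.1 Ω
∠Z = arctan(13.3/42.0) = 17.6°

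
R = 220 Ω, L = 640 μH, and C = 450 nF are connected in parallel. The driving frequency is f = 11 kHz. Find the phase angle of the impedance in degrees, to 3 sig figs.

-61.8°

ω = 2πf = 69120 rad/s
X_L = ωL = 44.2 Ω
X_C = 1/(ωC) = 32.2 Ω
Parallel: admittances add. Y = 1/R + 1/(jωL) + jωC
Y = (0.00455 + j0.00849) S
|Y| = 0.00963 S → |Z| = 1/|Y| = 104 Ω, ∠Z = −∠Y = -61.8°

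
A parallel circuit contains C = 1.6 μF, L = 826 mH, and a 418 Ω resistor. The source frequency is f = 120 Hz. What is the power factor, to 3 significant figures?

ω = 2πf = 754.0 rad/s
X_L = ωL = 623 Ω
X_C = 1/(ωC) = 829 Ω
Parallel: admittances add. Y = 1/R + 1/(jωL) + jωC
Y = (0.00239 − j0.000399) S
|Y| = 0.00243 S → |Z| = 1/|Y| = 412 Ω, ∠Z = −∠Y = 9.48°
cos φ = cos(9.48°) = 0.986

0.986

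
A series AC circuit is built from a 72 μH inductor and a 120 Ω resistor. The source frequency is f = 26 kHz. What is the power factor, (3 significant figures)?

ω = 2πf = 163400 rad/s
X_L = ωL = 11.8 Ω
Z = 120 + j11.8 Ω
|Z| = √(120² + 11.8²) = 121 Ω
∠Z = arctan(11.8/120) = 5.60°
cos φ = cos(5.60°) = 0.995

0.995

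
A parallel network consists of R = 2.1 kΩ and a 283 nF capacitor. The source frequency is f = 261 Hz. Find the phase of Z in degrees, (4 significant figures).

ω = 2πf = 1640 rad/s
X_C = 1/(ωC) = 2155 Ω
Parallel: admittances add. Y = 1/R + jωC
Y = (0.0004762 + j0.0004641) S
|Y| = 0.0006649 S → |Z| = 1/|Y| = 1504 Ω, ∠Z = −∠Y = -44.26°

-44.26°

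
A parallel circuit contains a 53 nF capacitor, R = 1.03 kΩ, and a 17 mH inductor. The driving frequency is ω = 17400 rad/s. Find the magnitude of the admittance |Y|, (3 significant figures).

X_L = ωL = 296 Ω
X_C = 1/(ωC) = 1080 Ω
Parallel: admittances add. Y = 1/R + 1/(jωL) + jωC
Y = (0.000971 − j0.00246) S
|Y| = 0.00264 S → |Z| = 1/|Y| = 378 Ω, ∠Z = −∠Y = 68.5°

2.64 mS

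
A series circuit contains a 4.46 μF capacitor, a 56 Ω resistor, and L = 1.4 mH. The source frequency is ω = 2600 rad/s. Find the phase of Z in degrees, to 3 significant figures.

X_L = ωL = 3.64 Ω
X_C = 1/(ωC) = 86.2 Ω
Net reactance X = X_L − X_C = -82.6 Ω
Z = 56.0 − j82.6 Ω
|Z| = √(56.0² + 82.6²) = 99.8 Ω
∠Z = arctan(-82.6/56.0) = -55.9°

-55.9°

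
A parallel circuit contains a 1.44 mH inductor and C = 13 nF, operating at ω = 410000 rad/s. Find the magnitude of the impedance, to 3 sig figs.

X_L = ωL = 590 Ω
X_C = 1/(ωC) = 188 Ω
Parallel: admittances add. Y = 1/(jωL) + jωC
Y = (0 + j0.00364) S
|Y| = 0.00364 S → |Z| = 1/|Y| = 275 Ω, ∠Z = −∠Y = -90.0°

275 Ω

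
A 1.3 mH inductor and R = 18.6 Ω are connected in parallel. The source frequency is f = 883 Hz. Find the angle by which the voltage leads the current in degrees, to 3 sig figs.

ω = 2πf = 5548 rad/s
X_L = ωL = 7.21 Ω
Parallel: admittances add. Y = 1/R + 1/(jωL)
Y = (0.0538 − j0.139) S
|Y| = 0.149 S → |Z| = 1/|Y| = 6.72 Ω, ∠Z = −∠Y = 68.8°

68.8°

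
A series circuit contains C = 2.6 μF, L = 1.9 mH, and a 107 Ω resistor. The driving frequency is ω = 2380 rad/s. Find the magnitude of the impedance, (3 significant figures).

X_L = ωL = 4.52 Ω
X_C = 1/(ωC) = 162 Ω
Net reactance X = X_L − X_C = -157 Ω
Z = 107 − j157 Ω
|Z| = √(107² + 157²) = 190 Ω

190 Ω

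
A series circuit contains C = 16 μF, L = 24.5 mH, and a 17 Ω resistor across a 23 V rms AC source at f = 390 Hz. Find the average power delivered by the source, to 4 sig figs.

ω = 2πf = 2450 rad/s
X_L = ωL = 60.04 Ω
X_C = 1/(ωC) = 25.51 Ω
Net reactance X = X_L − X_C = 34.53 Ω
Z = 17.00 + j34.53 Ω
|Z| = √(17.00² + 34.53²) = 38.49 Ω
∠Z = arctan(34.53/17.00) = 63.79°
I = V/|Z| = 597.6 mA
P = VI cos φ = 23 × 0.5976 × cos(63.79°) = 6.071 W

6.071 W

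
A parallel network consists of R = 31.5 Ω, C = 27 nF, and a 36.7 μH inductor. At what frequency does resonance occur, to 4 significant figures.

ω₀ = 1/√(LC) = 1/√(3.67e-05 × 2.7e-08) = 1.005e+06 rad/s
f₀ = ω₀/(2π) = 159.9 kHz

159.9 kHz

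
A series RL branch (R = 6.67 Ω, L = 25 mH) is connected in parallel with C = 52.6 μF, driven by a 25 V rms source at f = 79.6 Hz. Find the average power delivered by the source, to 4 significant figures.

ω = 2πf = 500.1 rad/s
X_L = ωL = 12.50 Ω
X_C = 1/(ωC) = 38.01 Ω
Branch 1 (R+jX_L): Z₁ = 6.670 + j12.50 Ω, |Z₁| = 14.17 Ω
Branch 2 (−jX_C): Z₂ = −j38.01 Ω
Parallel: Z = Z₁Z₂/(Z₁+Z₂), |Z| = 20.43 Ω, ∠Z = 47.27°
I = V/|Z| = 1.224 A
P = VI cos φ = 25 × 1.224 × cos(47.27°) = 20.76 W

20.76 W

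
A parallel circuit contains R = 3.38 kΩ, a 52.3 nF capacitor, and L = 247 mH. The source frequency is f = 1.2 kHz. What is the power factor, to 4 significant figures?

ω = 2πf = 7540 rad/s
X_L = ωL = 1862 Ω
X_C = 1/(ωC) = 2536 Ω
Parallel: admittances add. Y = 1/R + 1/(jωL) + jωC
Y = (0.0002959 − j0.0001426) S
|Y| = 0.0003284 S → |Z| = 1/|Y| = 3045 Ω, ∠Z = −∠Y = 25.74°
cos φ = cos(25.74°) = 0.9008

0.9008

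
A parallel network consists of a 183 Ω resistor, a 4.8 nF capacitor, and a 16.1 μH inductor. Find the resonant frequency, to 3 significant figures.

573 kHz

ω₀ = 1/√(LC) = 1/√(1.61e-05 × 4.8e-09) = 3.597e+06 rad/s
f₀ = ω₀/(2π) = 573 kHz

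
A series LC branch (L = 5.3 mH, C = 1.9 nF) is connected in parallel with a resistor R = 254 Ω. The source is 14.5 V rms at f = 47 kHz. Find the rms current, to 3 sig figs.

87.9 mA

ω = 2πf = 295300 rad/s
X_L = ωL = 1570 Ω
X_C = 1/(ωC) = 1780 Ω
Branch 1: Z₁ = R = 254 Ω
Branch 2 (series LC): Z₂ = j(X_L − X_C) = −j217 Ω
Parallel: Z = Z₁Z₂/(Z₁+Z₂), |Z| = 165 Ω, ∠Z = -49.5°
I = V/|Z| = 14.5/165 = 87.9 mA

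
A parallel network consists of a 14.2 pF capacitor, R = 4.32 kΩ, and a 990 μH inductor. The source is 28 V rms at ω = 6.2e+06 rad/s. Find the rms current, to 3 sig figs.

X_L = ωL = 6140 Ω
X_C = 1/(ωC) = 11400 Ω
Parallel: admittances add. Y = 1/R + 1/(jωL) + jωC
Y = (0.000231 − j7.49e-05) S
|Y| = 0.000243 S → |Z| = 1/|Y| = 4110 Ω, ∠Z = −∠Y = 17.9°
I = V/|Z| = 28/4110 = 6.81 mA

6.81 mA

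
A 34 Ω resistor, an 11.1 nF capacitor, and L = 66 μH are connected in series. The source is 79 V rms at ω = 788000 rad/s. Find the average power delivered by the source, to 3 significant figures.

X_L = ωL = 52.0 Ω
X_C = 1/(ωC) = 114 Ω
Net reactance X = X_L − X_C = -62.3 Ω
Z = 34.0 − j62.3 Ω
|Z| = √(34.0² + 62.3²) = 71.0 Ω
∠Z = arctan(-62.3/34.0) = -61.4°
I = V/|Z| = 1.11 A
P = VI cos φ = 79 × 1.11 × cos(-61.4°) = 42.1 W

42.1 W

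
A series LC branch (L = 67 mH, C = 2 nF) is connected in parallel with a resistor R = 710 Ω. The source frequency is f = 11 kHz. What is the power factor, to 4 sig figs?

0.9648

ω = 2πf = 69120 rad/s
X_L = ωL = 4631 Ω
X_C = 1/(ωC) = 7234 Ω
Branch 1: Z₁ = R = 710.0 Ω
Branch 2 (series LC): Z₂ = j(X_L − X_C) = −j2604 Ω
Parallel: Z = Z₁Z₂/(Z₁+Z₂), |Z| = 685.0 Ω, ∠Z = -15.25°
cos φ = cos(-15.25°) = 0.9648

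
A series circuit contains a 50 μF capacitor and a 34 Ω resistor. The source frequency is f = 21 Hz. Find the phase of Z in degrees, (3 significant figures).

-77.4°

ω = 2πf = 131.9 rad/s
X_C = 1/(ωC) = 152 Ω
Z = 34.0 − j152 Ω
|Z| = √(34.0² + 152²) = 155 Ω
∠Z = arctan(-152/34.0) = -77.4°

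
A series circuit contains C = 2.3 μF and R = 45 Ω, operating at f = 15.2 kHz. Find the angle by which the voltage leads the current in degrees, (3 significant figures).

ω = 2πf = 95500 rad/s
X_C = 1/(ωC) = 4.55 Ω
Z = 45.0 − j4.55 Ω
|Z| = √(45.0² + 4.55²) = 45.2 Ω
∠Z = arctan(-4.55/45.0) = -5.78°

-5.78°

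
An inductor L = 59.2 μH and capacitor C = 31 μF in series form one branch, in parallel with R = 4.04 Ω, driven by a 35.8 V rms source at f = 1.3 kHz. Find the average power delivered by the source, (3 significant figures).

317 W

ω = 2πf = 8168 rad/s
X_L = ωL = 0.484 Ω
X_C = 1/(ωC) = 3.95 Ω
Branch 1: Z₁ = R = 4.04 Ω
Branch 2 (series LC): Z₂ = j(X_L − X_C) = −j3.47 Ω
Parallel: Z = Z₁Z₂/(Z₁+Z₂), |Z| = 2.63 Ω, ∠Z = -49.4°
I = V/|Z| = 13.6 A
P = VI cos φ = 35.8 × 13.6 × cos(-49.4°) = 317 W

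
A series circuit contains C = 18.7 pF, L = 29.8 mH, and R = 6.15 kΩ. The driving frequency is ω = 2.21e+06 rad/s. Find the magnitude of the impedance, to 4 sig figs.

42110 Ω

X_L = ωL = 65860 Ω
X_C = 1/(ωC) = 24200 Ω
Net reactance X = X_L − X_C = 41660 Ω
Z = 6150 + j41660 Ω
|Z| = √(6150² + 41660²) = 42110 Ω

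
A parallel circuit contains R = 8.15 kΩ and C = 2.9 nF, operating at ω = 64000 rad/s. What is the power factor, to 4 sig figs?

X_C = 1/(ωC) = 5388 Ω
Parallel: admittances add. Y = 1/R + jωC
Y = (0.0001227 + j0.0001856) S
|Y| = 0.0002225 S → |Z| = 1/|Y| = 4495 Ω, ∠Z = −∠Y = -56.53°
cos φ = cos(-56.53°) = 0.5515

0.5515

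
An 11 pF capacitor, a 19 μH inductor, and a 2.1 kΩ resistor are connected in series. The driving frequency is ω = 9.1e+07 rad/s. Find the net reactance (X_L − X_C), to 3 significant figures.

730 Ω

X_L = ωL = 1730 Ω
X_C = 1/(ωC) = 999 Ω
X = 1730 − 999 = 730 Ω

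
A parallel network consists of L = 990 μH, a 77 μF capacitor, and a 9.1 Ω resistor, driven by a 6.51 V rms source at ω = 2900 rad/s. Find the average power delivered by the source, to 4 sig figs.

4.657 W

X_L = ωL = 2.871 Ω
X_C = 1/(ωC) = 4.478 Ω
Parallel: admittances add. Y = 1/R + 1/(jωL) + jωC
Y = (0.1099 − j0.1250) S
|Y| = 0.1664 S → |Z| = 1/|Y| = 6.008 Ω, ∠Z = −∠Y = 48.68°
I = V/|Z| = 1.084 A
P = VI cos φ = 6.51 × 1.084 × cos(48.68°) = 4.657 W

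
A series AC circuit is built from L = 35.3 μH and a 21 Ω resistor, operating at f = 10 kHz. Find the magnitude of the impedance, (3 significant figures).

ω = 2πf = 62830 rad/s
X_L = ωL = 2.22 Ω
Z = 21.0 + j2.22 Ω
|Z| = √(21.0² + 2.22²) = 21.1 Ω

21.1 Ω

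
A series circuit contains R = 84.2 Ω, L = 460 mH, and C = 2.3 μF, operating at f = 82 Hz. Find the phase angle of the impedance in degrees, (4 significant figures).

-82.10°

ω = 2πf = 515.2 rad/s
X_L = ωL = 237.0 Ω
X_C = 1/(ωC) = 843.9 Ω
Net reactance X = X_L − X_C = -606.9 Ω
Z = 84.20 − j606.9 Ω
|Z| = √(84.20² + 606.9²) = 612.7 Ω
∠Z = arctan(-606.9/84.20) = -82.10°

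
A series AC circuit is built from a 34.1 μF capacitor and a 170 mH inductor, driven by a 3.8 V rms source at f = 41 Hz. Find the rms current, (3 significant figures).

ω = 2πf = 257.6 rad/s
X_L = ωL = 43.8 Ω
X_C = 1/(ωC) = 114 Ω
Net reactance X = X_L − X_C = -70.0 Ω
Z = − j70.0 Ω
|Z| = √(0² + 70.0²) = 70.0 Ω
I = V/|Z| = 3.8/70.0 = 54.3 mA

54.3 mA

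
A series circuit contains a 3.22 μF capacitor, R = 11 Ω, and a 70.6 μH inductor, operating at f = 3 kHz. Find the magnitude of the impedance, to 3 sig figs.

18.7 Ω

ω = 2πf = 18850 rad/s
X_L = ωL = 1.33 Ω
X_C = 1/(ωC) = 16.5 Ω
Net reactance X = X_L − X_C = -15.1 Ω
Z = 11.0 − j15.1 Ω
|Z| = √(11.0² + 15.1²) = 18.7 Ω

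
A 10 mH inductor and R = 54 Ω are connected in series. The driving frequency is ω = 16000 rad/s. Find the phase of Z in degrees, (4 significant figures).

71.35°

X_L = ωL = 160.0 Ω
Z = 54.00 + j160.0 Ω
|Z| = √(54.00² + 160.0²) = 168.9 Ω
∠Z = arctan(160.0/54.00) = 71.35°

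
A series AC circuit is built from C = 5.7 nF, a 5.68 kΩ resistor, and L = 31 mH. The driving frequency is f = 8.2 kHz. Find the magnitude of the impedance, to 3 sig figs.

5960 Ω

ω = 2πf = 51520 rad/s
X_L = ωL = 1600 Ω
X_C = 1/(ωC) = 3410 Ω
Net reactance X = X_L − X_C = -1810 Ω
Z = 5680 − j1810 Ω
|Z| = √(5680² + 1810²) = 5960 Ω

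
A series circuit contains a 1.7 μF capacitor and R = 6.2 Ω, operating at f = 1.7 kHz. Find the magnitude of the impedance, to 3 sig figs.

ω = 2πf = 10680 rad/s
X_C = 1/(ωC) = 55.1 Ω
Z = 6.20 − j55.1 Ω
|Z| = √(6.20² + 55.1²) = 55.4 Ω

55.4 Ω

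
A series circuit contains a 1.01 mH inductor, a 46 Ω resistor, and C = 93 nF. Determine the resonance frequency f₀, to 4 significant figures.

16.42 kHz

ω₀ = 1/√(LC) = 1/√(0.00101 × 9.3e-08) = 103200 rad/s
f₀ = ω₀/(2π) = 16.42 kHz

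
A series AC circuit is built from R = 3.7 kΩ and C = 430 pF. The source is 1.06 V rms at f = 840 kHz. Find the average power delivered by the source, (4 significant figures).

299.4 μW

ω = 2πf = 5.278e+06 rad/s
X_C = 1/(ωC) = 440.6 Ω
Z = 3700 − j440.6 Ω
|Z| = √(3700² + 440.6²) = 3726 Ω
∠Z = arctan(-440.6/3700) = -6.791°
I = V/|Z| = 284.5 μA
P = VI cos φ = 1.06 × 0.0002845 × cos(-6.791°) = 299.4 μW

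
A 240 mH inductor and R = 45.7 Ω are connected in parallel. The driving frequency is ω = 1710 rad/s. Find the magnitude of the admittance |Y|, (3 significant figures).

22.0 mS

X_L = ωL = 410 Ω
Parallel: admittances add. Y = 1/R + 1/(jωL)
Y = (0.0219 − j0.00244) S
|Y| = 0.0220 S → |Z| = 1/|Y| = 45.4 Ω, ∠Z = −∠Y = 6.35°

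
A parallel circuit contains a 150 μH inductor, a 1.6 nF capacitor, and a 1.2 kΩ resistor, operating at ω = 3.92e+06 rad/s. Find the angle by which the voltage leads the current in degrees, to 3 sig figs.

X_L = ωL = 588 Ω
X_C = 1/(ωC) = 159 Ω
Parallel: admittances add. Y = 1/R + 1/(jωL) + jωC
Y = (0.000833 + j0.00457) S
|Y| = 0.00465 S → |Z| = 1/|Y| = 215 Ω, ∠Z = −∠Y = -79.7°

-79.7°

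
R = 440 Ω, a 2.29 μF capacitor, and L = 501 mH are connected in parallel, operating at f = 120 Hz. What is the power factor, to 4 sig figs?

ω = 2πf = 754.0 rad/s
X_L = ωL = 377.7 Ω
X_C = 1/(ωC) = 579.2 Ω
Parallel: admittances add. Y = 1/R + 1/(jωL) + jωC
Y = (0.002273 − j0.0009207) S
|Y| = 0.002452 S → |Z| = 1/|Y| = 407.8 Ω, ∠Z = −∠Y = 22.05°
cos φ = cos(22.05°) = 0.9268

0.9268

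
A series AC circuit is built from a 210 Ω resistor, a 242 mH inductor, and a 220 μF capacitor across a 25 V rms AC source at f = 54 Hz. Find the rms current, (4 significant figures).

113.1 mA

ω = 2πf = 339.3 rad/s
X_L = ωL = 82.11 Ω
X_C = 1/(ωC) = 13.40 Ω
Net reactance X = X_L − X_C = 68.71 Ω
Z = 210.0 + j68.71 Ω
|Z| = √(210.0² + 68.71²) = 221.0 Ω
I = V/|Z| = 25/221.0 = 113.1 mA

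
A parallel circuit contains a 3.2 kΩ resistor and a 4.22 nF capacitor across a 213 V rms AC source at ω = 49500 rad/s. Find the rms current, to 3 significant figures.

80.1 mA

X_C = 1/(ωC) = 4790 Ω
Parallel: admittances add. Y = 1/R + jωC
Y = (0.000313 + j0.000209) S
|Y| = 0.000376 S → |Z| = 1/|Y| = 2660 Ω, ∠Z = −∠Y = -33.8°
I = V/|Z| = 213/2660 = 80.1 mA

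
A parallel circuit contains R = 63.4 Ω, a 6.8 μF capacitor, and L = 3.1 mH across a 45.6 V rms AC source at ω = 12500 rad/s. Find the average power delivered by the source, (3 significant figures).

X_L = ωL = 38.8 Ω
X_C = 1/(ωC) = 11.8 Ω
Parallel: admittances add. Y = 1/R + 1/(jωL) + jωC
Y = (0.0158 + j0.0592) S
|Y| = 0.0613 S → |Z| = 1/|Y| = 16.3 Ω, ∠Z = −∠Y = -75.1°
I = V/|Z| = 2.79 A
P = VI cos φ = 45.6 × 2.79 × cos(-75.1°) = 32.8 W

32.8 W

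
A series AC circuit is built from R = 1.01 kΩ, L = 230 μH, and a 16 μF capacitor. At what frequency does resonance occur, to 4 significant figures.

ω₀ = 1/√(LC) = 1/√(0.00023 × 1.6e-05) = 16480 rad/s
f₀ = ω₀/(2π) = 2.624 kHz

2.624 kHz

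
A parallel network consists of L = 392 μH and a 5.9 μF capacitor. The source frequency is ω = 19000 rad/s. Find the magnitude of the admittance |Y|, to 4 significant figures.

22.16 mS

X_L = ωL = 7.448 Ω
X_C = 1/(ωC) = 8.921 Ω
Parallel: admittances add. Y = 1/(jωL) + jωC
Y = (0 − j0.02216) S
|Y| = 0.02216 S → |Z| = 1/|Y| = 45.12 Ω, ∠Z = −∠Y = 90.00°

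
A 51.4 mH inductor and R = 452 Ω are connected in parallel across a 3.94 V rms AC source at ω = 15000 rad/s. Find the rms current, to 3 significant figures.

10.1 mA

X_L = ωL = 771 Ω
Parallel: admittances add. Y = 1/R + 1/(jωL)
Y = (0.00221 − j0.00130) S
|Y| = 0.00256 S → |Z| = 1/|Y| = 390 Ω, ∠Z = −∠Y = 30.4°
I = V/|Z| = 3.94/390 = 10.1 mA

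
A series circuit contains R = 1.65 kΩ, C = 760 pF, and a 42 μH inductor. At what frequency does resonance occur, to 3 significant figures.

ω₀ = 1/√(LC) = 1/√(4.2e-05 × 7.6e-10) = 5.597e+06 rad/s
f₀ = ω₀/(2π) = 891 kHz

891 kHz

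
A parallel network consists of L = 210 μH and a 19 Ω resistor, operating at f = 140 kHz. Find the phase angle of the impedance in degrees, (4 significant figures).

5.873°

ω = 2πf = 879600 rad/s
X_L = ωL = 184.7 Ω
Parallel: admittances add. Y = 1/R + 1/(jωL)
Y = (0.05263 − j0.005413) S
|Y| = 0.05291 S → |Z| = 1/|Y| = 18.90 Ω, ∠Z = −∠Y = 5.873°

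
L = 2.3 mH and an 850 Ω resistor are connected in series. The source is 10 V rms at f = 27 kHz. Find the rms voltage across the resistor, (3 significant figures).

ω = 2πf = 169600 rad/s
X_L = ωL = 390 Ω
Z = 850 + j390 Ω
|Z| = √(850² + 390²) = 935 Ω
I = V/|Z| = 10.7 mA
V_R = I·|Z_R| = 0.0107 × 850 = 9.09 V

9.09 V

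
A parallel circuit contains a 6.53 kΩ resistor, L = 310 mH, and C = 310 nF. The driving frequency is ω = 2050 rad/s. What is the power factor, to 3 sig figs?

X_L = ωL = 636 Ω
X_C = 1/(ωC) = 1570 Ω
Parallel: admittances add. Y = 1/R + 1/(jωL) + jωC
Y = (0.000153 − j0.000938) S
|Y| = 0.000950 S → |Z| = 1/|Y| = 1050 Ω, ∠Z = −∠Y = 80.7°
cos φ = cos(80.7°) = 0.161

0.161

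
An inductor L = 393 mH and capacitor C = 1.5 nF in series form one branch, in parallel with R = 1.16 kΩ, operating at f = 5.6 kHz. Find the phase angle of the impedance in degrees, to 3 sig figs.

-12.8°

ω = 2πf = 35190 rad/s
X_L = ωL = 13800 Ω
X_C = 1/(ωC) = 18900 Ω
Branch 1: Z₁ = R = 1160 Ω
Branch 2 (series LC): Z₂ = j(X_L − X_C) = −j5120 Ω
Parallel: Z = Z₁Z₂/(Z₁+Z₂), |Z| = 1130 Ω, ∠Z = -12.8°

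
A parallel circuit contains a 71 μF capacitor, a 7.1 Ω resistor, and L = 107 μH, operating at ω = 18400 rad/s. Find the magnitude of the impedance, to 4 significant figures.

1.233 Ω

X_L = ωL = 1.969 Ω
X_C = 1/(ωC) = 0.7655 Ω
Parallel: admittances add. Y = 1/R + 1/(jωL) + jωC
Y = (0.1408 + j0.7985) S
|Y| = 0.8108 S → |Z| = 1/|Y| = 1.233 Ω, ∠Z = −∠Y = -80.00°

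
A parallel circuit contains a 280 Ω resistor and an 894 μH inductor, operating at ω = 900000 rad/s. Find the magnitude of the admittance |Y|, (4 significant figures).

X_L = ωL = 804.6 Ω
Parallel: admittances add. Y = 1/R + 1/(jωL)
Y = (0.003571 − j0.001243) S
|Y| = 0.003782 S → |Z| = 1/|Y| = 264.4 Ω, ∠Z = −∠Y = 19.19°

3.782 mS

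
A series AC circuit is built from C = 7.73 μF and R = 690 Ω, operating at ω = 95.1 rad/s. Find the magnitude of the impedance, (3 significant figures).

1530 Ω

X_C = 1/(ωC) = 1360 Ω
Z = 690 − j1360 Ω
|Z| = √(690² + 1360²) = 1530 Ω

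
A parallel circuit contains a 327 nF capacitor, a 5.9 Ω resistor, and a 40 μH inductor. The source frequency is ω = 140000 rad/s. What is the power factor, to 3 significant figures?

X_L = ωL = 5.60 Ω
X_C = 1/(ωC) = 21.8 Ω
Parallel: admittances add. Y = 1/R + 1/(jωL) + jωC
Y = (0.169 − j0.133) S
|Y| = 0.215 S → |Z| = 1/|Y| = 4.64 Ω, ∠Z = −∠Y = 38.1°
cos φ = cos(38.1°) = 0.787

0.787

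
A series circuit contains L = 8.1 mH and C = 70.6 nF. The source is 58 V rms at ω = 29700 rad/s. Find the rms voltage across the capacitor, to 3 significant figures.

117 V

X_L = ωL = 241 Ω
X_C = 1/(ωC) = 477 Ω
Net reactance X = X_L − X_C = -236 Ω
Z = − j236 Ω
|Z| = √(0² + 236²) = 236 Ω
I = V/|Z| = 245 mA
V_C = I·|Z_C| = 0.245 × 477 = 117 V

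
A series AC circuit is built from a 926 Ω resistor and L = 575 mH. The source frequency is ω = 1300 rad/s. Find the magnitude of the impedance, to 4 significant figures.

1190 Ω

X_L = ωL = 747.5 Ω
Z = 926.0 + j747.5 Ω
|Z| = √(926.0² + 747.5²) = 1190 Ω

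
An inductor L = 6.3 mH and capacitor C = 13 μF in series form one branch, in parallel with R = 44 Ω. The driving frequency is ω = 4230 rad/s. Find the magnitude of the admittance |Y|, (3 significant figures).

120 mS

X_L = ωL = 26.6 Ω
X_C = 1/(ωC) = 18.2 Ω
Branch 1: Z₁ = R = 44.0 Ω
Branch 2 (series LC): Z₂ = j(X_L − X_C) = j8.46 Ω
Parallel: Z = Z₁Z₂/(Z₁+Z₂), |Z| = 8.31 Ω, ∠Z = 79.1°
|Y| = 1/|Z| = 120 mS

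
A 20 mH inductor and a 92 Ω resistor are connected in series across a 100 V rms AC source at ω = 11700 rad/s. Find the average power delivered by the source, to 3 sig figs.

X_L = ωL = 234 Ω
Z = 92.0 + j234 Ω
|Z| = √(92.0² + 234²) = 251 Ω
∠Z = arctan(234/92.0) = 68.5°
I = V/|Z| = 398 mA
P = VI cos φ = 100 × 0.398 × cos(68.5°) = 14.6 W

14.6 W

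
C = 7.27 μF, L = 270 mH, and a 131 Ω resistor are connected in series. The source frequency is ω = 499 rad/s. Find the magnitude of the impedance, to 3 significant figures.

X_L = ωL = 135 Ω
X_C = 1/(ωC) = 276 Ω
Net reactance X = X_L − X_C = -141 Ω
Z = 131 − j141 Ω
|Z| = √(131² + 141²) = 192 Ω

192 Ω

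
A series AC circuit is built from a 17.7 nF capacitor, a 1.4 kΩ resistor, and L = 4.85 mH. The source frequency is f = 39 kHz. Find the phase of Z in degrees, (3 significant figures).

ω = 2πf = 245000 rad/s
X_L = ωL = 1190 Ω
X_C = 1/(ωC) = 231 Ω
Net reactance X = X_L − X_C = 958 Ω
Z = 1400 + j958 Ω
|Z| = √(1400² + 958²) = 1700 Ω
∠Z = arctan(958/1400) = 34.4°

34.4°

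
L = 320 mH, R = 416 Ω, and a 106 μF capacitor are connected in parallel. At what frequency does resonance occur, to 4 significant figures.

27.33 Hz

ω₀ = 1/√(LC) = 1/√(0.32 × 0.000106) = 171.7 rad/s
f₀ = ω₀/(2π) = 27.33 Hz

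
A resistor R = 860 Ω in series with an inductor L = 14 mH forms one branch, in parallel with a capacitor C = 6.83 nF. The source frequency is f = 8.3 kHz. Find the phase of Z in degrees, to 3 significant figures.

ω = 2πf = 52150 rad/s
X_L = ωL = 730 Ω
X_C = 1/(ωC) = 2810 Ω
Branch 1 (R+jX_L): Z₁ = 860 + j730 Ω, |Z₁| = 1130 Ω
Branch 2 (−jX_C): Z₂ = −j2810 Ω
Parallel: Z = Z₁Z₂/(Z₁+Z₂), |Z| = 1410 Ω, ∠Z = 17.8°

17.8°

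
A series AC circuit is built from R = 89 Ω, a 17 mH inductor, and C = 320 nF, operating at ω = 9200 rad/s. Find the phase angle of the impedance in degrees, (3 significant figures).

-64.1°

X_L = ωL = 156 Ω
X_C = 1/(ωC) = 340 Ω
Net reactance X = X_L − X_C = -183 Ω
Z = 89.0 − j183 Ω
|Z| = √(89.0² + 183²) = 204 Ω
∠Z = arctan(-183/89.0) = -64.1°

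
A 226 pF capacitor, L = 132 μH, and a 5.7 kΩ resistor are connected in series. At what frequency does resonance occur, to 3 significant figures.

921 kHz

ω₀ = 1/√(LC) = 1/√(0.000132 × 2.26e-10) = 5.79e+06 rad/s
f₀ = ω₀/(2π) = 921 kHz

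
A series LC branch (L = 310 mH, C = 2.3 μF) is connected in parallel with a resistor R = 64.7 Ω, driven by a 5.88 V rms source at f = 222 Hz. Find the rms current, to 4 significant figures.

103.1 mA

ω = 2πf = 1395 rad/s
X_L = ωL = 432.4 Ω
X_C = 1/(ωC) = 311.7 Ω
Branch 1: Z₁ = R = 64.70 Ω
Branch 2 (series LC): Z₂ = j(X_L − X_C) = j120.7 Ω
Parallel: Z = Z₁Z₂/(Z₁+Z₂), |Z| = 57.02 Ω, ∠Z = 28.19°
I = V/|Z| = 5.88/57.02 = 103.1 mA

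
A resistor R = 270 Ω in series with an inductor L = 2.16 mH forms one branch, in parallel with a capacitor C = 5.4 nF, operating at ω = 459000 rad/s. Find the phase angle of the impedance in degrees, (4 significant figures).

X_L = ωL = 991.4 Ω
X_C = 1/(ωC) = 403.5 Ω
Branch 1 (R+jX_L): Z₁ = 270.0 + j991.4 Ω, |Z₁| = 1028 Ω
Branch 2 (−jX_C): Z₂ = −j403.5 Ω
Parallel: Z = Z₁Z₂/(Z₁+Z₂), |Z| = 640.7 Ω, ∠Z = -80.57°

-80.57°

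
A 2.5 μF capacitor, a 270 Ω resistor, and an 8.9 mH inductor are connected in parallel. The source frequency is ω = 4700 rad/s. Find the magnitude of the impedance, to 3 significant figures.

X_L = ωL = 41.8 Ω
X_C = 1/(ωC) = 85.1 Ω
Parallel: admittances add. Y = 1/R + 1/(jωL) + jωC
Y = (0.00370 − j0.0122) S
|Y| = 0.0127 S → |Z| = 1/|Y| = 78.7 Ω, ∠Z = −∠Y = 73.1°

78.7 Ω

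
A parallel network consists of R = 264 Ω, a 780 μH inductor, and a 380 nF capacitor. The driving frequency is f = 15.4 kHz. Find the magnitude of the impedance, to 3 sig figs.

ω = 2πf = 96760 rad/s
X_L = ωL = 75.5 Ω
X_C = 1/(ωC) = 27.2 Ω
Parallel: admittances add. Y = 1/R + 1/(jωL) + jωC
Y = (0.00379 + j0.0235) S
|Y| = 0.0238 S → |Z| = 1/|Y| = 42.0 Ω, ∠Z = −∠Y = -80.9°

42.0 Ω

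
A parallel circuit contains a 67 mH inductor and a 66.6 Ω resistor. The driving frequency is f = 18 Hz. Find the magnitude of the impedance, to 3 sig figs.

7.53 Ω

ω = 2πf = 113.1 rad/s
X_L = ωL = 7.58 Ω
Parallel: admittances add. Y = 1/R + 1/(jωL)
Y = (0.0150 − j0.132) S
|Y| = 0.133 S → |Z| = 1/|Y| = 7.53 Ω, ∠Z = −∠Y = 83.5°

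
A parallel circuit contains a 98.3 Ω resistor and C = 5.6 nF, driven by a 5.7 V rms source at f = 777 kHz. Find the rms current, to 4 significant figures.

166.3 mA

ω = 2πf = 4.882e+06 rad/s
X_C = 1/(ωC) = 36.58 Ω
Parallel: admittances add. Y = 1/R + jωC
Y = (0.01017 + j0.02734) S
|Y| = 0.02917 S → |Z| = 1/|Y| = 34.28 Ω, ∠Z = −∠Y = -69.59°
I = V/|Z| = 5.7/34.28 = 166.3 mA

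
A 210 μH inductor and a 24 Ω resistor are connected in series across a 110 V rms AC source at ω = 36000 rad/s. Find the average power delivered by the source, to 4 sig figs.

458.7 W

X_L = ωL = 7.560 Ω
Z = 24.00 + j7.560 Ω
|Z| = √(24.00² + 7.560²) = 25.16 Ω
∠Z = arctan(7.560/24.00) = 17.48°
I = V/|Z| = 4.372 A
P = VI cos φ = 110 × 4.372 × cos(17.48°) = 458.7 W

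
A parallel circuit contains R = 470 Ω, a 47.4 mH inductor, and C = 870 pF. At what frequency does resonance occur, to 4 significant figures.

24.78 kHz

ω₀ = 1/√(LC) = 1/√(0.0474 × 8.7e-10) = 155700 rad/s
f₀ = ω₀/(2π) = 24.78 kHz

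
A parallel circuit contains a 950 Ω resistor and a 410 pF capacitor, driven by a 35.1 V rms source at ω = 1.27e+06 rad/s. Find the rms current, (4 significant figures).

41.22 mA

X_C = 1/(ωC) = 1920 Ω
Parallel: admittances add. Y = 1/R + jωC
Y = (0.001053 + j0.0005207) S
|Y| = 0.001174 S → |Z| = 1/|Y| = 851.5 Ω, ∠Z = −∠Y = -26.32°
I = V/|Z| = 35.1/851.5 = 41.22 mA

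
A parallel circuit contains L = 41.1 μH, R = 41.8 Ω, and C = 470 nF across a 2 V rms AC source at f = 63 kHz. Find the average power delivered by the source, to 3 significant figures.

ω = 2πf = 395800 rad/s
X_L = ωL = 16.3 Ω
X_C = 1/(ωC) = 5.38 Ω
Parallel: admittances add. Y = 1/R + 1/(jωL) + jωC
Y = (0.0239 + j0.125) S
|Y| = 0.127 S → |Z| = 1/|Y| = 7.88 Ω, ∠Z = −∠Y = -79.1°
I = V/|Z| = 254 mA
P = VI cos φ = 2 × 0.254 × cos(-79.1°) = 95.7 mW

95.7 mW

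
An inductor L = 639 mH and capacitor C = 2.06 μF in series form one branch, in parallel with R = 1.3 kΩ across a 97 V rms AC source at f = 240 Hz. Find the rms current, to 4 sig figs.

ω = 2πf = 1508 rad/s
X_L = ωL = 963.6 Ω
X_C = 1/(ωC) = 321.9 Ω
Branch 1: Z₁ = R = 1300 Ω
Branch 2 (series LC): Z₂ = j(X_L − X_C) = j641.7 Ω
Parallel: Z = Z₁Z₂/(Z₁+Z₂), |Z| = 575.4 Ω, ∠Z = 63.73°
I = V/|Z| = 97/575.4 = 168.6 mA

168.6 mA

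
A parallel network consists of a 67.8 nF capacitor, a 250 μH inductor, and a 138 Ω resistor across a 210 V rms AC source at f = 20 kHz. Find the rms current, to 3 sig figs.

5.13 A

ω = 2πf = 125700 rad/s
X_L = ωL = 31.4 Ω
X_C = 1/(ωC) = 117 Ω
Parallel: admittances add. Y = 1/R + 1/(jωL) + jωC
Y = (0.00725 − j0.0233) S
|Y| = 0.0244 S → |Z| = 1/|Y| = 41.0 Ω, ∠Z = −∠Y = 72.7°
I = V/|Z| = 210/41.0 = 5.13 A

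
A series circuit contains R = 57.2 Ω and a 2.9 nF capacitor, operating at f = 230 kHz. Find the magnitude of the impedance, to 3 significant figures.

245 Ω

ω = 2πf = 1.445e+06 rad/s
X_C = 1/(ωC) = 239 Ω
Z = 57.2 − j239 Ω
|Z| = √(57.2² + 239²) = 245 Ω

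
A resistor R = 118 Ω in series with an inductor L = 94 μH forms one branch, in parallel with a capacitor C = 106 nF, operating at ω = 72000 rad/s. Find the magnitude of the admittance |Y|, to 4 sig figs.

11.07 mS

X_L = ωL = 6.768 Ω
X_C = 1/(ωC) = 131.0 Ω
Branch 1 (R+jX_L): Z₁ = 118.0 + j6.768 Ω, |Z₁| = 118.2 Ω
Branch 2 (−jX_C): Z₂ = −j131.0 Ω
Parallel: Z = Z₁Z₂/(Z₁+Z₂), |Z| = 90.37 Ω, ∠Z = -40.24°
|Y| = 1/|Z| = 11.07 mS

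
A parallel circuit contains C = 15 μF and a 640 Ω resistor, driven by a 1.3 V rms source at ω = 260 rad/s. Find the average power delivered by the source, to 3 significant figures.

X_C = 1/(ωC) = 256 Ω
Parallel: admittances add. Y = 1/R + jωC
Y = (0.00156 + j0.00390) S
|Y| = 0.00420 S → |Z| = 1/|Y| = 238 Ω, ∠Z = −∠Y = -68.2°
I = V/|Z| = 5.46 mA
P = VI cos φ = 1.3 × 0.00546 × cos(-68.2°) = 2.64 mW

2.64 mW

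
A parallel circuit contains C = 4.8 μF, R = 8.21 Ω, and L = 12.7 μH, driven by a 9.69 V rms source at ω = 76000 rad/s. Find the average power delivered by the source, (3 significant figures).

X_L = ωL = 0.965 Ω
X_C = 1/(ωC) = 2.74 Ω
Parallel: admittances add. Y = 1/R + 1/(jωL) + jωC
Y = (0.122 − j0.671) S
|Y| = 0.682 S → |Z| = 1/|Y| = 1.47 Ω, ∠Z = −∠Y = 79.7°
I = V/|Z| = 6.61 A
P = VI cos φ = 9.69 × 6.61 × cos(79.7°) = 11.4 W

11.4 W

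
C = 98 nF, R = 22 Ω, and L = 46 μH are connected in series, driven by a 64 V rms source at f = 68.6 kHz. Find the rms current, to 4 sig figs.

2.866 A

ω = 2πf = 431000 rad/s
X_L = ωL = 19.83 Ω
X_C = 1/(ωC) = 23.67 Ω
Net reactance X = X_L − X_C = -3.847 Ω
Z = 22.00 − j3.847 Ω
|Z| = √(22.00² + 3.847²) = 22.33 Ω
I = V/|Z| = 64/22.33 = 2.866 A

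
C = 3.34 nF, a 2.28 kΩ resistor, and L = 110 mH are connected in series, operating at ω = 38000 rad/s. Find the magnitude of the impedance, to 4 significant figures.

X_L = ωL = 4180 Ω
X_C = 1/(ωC) = 7879 Ω
Net reactance X = X_L − X_C = -3699 Ω
Z = 2280 − j3699 Ω
|Z| = √(2280² + 3699²) = 4345 Ω

4345 Ω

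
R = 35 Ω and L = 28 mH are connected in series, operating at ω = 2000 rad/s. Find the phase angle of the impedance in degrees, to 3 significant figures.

58.0°

X_L = ωL = 56.0 Ω
Z = 35.0 + j56.0 Ω
|Z| = √(35.0² + 56.0²) = 66.0 Ω
∠Z = arctan(56.0/35.0) = 58.0°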